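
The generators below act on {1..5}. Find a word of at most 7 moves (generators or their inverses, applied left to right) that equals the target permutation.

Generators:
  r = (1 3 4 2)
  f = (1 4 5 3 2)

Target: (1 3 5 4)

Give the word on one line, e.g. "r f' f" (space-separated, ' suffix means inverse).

r f' r' r' f

  after r: (1 3 4 2)
  after f': (1 5 4 3)
  after r': (1 5 3 2 4)
  after r': (1 5)(2 3 4)
  after f: (1 3 5 4)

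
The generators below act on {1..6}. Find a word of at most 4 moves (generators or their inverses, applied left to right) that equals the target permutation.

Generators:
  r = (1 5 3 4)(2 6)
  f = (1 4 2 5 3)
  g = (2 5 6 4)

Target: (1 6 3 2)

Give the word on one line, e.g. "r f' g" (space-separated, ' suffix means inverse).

  after r': (1 4 3 5)(2 6)
  after g: (1 2 4 3 6 5)
  after r: (1 6 3 2)

r' g r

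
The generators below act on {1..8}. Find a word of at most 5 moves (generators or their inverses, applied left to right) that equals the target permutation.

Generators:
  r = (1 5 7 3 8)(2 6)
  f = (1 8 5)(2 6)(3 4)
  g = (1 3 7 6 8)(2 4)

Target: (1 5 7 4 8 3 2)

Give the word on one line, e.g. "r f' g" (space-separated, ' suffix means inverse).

  after g: (1 3 7 6 8)(2 4)
  after r: (1 8 5 7 2 4 6)
  after f': (2 3 4)(5 7 6)
  after r: (1 5 3 4 6 7 2 8)
  after g: (1 5 7 4 8 3 2)

g r f' r g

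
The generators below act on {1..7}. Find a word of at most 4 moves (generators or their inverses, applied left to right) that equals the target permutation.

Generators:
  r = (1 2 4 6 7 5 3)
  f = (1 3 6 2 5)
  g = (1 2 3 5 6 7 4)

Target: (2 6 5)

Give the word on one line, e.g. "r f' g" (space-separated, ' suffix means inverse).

  after r': (1 3 5 7 6 4 2)
  after r': (1 5 6 2 3 7 4)
  after g': (1 3 6)
  after f': (2 6 5)

r' r' g' f'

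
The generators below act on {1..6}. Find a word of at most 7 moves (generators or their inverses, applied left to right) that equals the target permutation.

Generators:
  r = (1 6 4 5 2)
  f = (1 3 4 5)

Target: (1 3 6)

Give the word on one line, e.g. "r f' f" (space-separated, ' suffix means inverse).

  after f': (1 5 4 3)
  after r': (1 4 3 2 5 6)
  after f': (1 3 2 4)(5 6)
  after r: (1 3)(2 5 4 6)
  after r: (1 3 6)

f' r' f' r r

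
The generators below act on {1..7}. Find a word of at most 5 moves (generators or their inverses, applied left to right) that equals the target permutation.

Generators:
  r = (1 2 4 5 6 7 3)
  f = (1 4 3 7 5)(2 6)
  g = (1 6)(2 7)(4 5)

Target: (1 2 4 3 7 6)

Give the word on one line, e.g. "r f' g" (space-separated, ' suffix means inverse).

  after f': (1 5 7 3 4)(2 6)
  after f': (1 7 4 5 3)
  after r': (1 6 5 7 2)
  after f: (1 2 4 3 7 6)

f' f' r' f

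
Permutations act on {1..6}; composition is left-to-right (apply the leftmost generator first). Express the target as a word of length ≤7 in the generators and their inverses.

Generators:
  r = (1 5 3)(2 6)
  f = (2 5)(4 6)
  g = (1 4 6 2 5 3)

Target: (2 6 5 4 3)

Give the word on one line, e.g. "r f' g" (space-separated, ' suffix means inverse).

f' r' f g f'

  after f': (2 5)(4 6)
  after r': (1 3 5 6 4 2)
  after f: (1 3 2)(4 5)
  after g: (2 4 3 5 6)
  after f': (2 6 5 4 3)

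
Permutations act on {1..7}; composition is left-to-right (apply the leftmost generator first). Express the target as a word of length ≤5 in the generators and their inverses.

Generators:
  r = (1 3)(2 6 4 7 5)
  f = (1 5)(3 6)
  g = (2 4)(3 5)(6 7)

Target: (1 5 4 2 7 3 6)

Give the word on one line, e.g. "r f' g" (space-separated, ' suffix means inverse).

r' r' f

  after r': (1 3)(2 5 7 4 6)
  after r': (2 7 6 5 4)
  after f: (1 5 4 2 7 3 6)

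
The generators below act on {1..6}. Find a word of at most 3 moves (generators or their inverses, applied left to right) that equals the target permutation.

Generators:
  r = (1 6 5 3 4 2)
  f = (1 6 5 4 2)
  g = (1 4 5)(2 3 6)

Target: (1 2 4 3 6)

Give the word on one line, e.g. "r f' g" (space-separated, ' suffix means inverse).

  after f: (1 6 5 4 2)
  after g: (1 2 4 3 6)

f g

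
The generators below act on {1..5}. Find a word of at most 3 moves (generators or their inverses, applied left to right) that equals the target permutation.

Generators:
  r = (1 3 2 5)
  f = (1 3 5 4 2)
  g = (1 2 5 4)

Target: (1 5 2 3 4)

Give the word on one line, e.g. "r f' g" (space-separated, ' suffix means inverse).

f f

  after f: (1 3 5 4 2)
  after f: (1 5 2 3 4)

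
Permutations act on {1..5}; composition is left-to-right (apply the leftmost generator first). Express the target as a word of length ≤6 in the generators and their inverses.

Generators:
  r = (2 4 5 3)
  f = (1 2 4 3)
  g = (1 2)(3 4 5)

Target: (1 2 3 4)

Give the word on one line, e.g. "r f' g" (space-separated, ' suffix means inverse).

  after r: (2 4 5 3)
  after g: (1 2 5 4 3)
  after r: (1 4 2 3)
  after g': (1 3 2 5 4)
  after r: (1 2 3 4)

r g r g' r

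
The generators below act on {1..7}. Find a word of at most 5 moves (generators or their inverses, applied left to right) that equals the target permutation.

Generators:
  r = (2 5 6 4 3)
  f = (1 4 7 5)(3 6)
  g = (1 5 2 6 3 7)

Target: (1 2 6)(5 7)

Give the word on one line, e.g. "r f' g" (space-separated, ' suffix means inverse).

f' g f f

  after f': (1 5 7 4)(3 6)
  after g: (1 2 6 7 4 5)
  after f: (1 2 3 6 5 4)
  after f: (1 2 6)(5 7)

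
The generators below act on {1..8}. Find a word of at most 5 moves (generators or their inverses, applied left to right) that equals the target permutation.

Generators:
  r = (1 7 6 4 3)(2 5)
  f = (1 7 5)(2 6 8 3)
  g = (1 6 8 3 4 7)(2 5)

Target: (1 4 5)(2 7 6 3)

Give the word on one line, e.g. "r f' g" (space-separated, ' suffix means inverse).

g r' f' r g'

  after g: (1 6 8 3 4 7)(2 5)
  after r': (1 7 3 6 8 4)
  after f': (2 3)(4 5 7 8)
  after r: (1 7 8 3 5 6 4 2)
  after g': (1 4 5)(2 7 6 3)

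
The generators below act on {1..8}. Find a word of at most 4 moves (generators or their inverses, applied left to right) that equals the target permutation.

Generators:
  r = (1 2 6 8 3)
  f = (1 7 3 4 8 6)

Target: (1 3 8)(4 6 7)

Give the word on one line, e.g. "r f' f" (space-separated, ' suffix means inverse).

  after f: (1 7 3 4 8 6)
  after f: (1 3 8)(4 6 7)

f f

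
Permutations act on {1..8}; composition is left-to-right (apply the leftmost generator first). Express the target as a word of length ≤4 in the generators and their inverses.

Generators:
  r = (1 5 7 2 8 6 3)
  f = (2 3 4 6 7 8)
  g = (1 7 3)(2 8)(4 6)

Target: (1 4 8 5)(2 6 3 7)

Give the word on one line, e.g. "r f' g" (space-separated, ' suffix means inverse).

g' r' g' r

  after g': (1 3 7)(2 8)(4 6)
  after r': (1 6 4 8 7 3 5)
  after g': (1 4 2 8)(3 5)
  after r: (1 4 8 5)(2 6 3 7)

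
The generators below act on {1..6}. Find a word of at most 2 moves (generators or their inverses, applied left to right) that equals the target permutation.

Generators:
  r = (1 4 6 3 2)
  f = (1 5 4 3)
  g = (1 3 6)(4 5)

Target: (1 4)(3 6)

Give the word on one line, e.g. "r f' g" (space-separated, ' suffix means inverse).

g f'

  after g: (1 3 6)(4 5)
  after f': (1 4)(3 6)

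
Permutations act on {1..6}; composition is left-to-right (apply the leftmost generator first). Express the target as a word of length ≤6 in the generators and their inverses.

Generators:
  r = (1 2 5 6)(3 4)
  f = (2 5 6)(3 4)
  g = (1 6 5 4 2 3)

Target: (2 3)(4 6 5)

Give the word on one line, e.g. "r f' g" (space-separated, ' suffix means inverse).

r f' g f r

  after r: (1 2 5 6)(3 4)
  after f': (1 6)
  after g: (1 5 4 2 3)
  after f: (1 6 2 4 5 3)
  after r: (2 3)(4 6 5)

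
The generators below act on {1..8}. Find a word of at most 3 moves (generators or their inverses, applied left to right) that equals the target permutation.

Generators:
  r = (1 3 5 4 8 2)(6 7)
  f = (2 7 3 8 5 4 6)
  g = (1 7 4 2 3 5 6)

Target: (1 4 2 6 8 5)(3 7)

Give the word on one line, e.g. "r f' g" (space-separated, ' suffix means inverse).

  after r: (1 3 5 4 8 2)(6 7)
  after g: (1 5 2 7)(3 6 4 8)
  after r: (1 4 2 6 8 5)(3 7)

r g r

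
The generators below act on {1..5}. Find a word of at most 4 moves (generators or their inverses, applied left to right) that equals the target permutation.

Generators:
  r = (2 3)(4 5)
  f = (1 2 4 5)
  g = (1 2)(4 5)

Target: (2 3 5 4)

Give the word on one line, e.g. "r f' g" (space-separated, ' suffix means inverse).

r f g

  after r: (2 3)(4 5)
  after f: (1 2 3 4)
  after g: (2 3 5 4)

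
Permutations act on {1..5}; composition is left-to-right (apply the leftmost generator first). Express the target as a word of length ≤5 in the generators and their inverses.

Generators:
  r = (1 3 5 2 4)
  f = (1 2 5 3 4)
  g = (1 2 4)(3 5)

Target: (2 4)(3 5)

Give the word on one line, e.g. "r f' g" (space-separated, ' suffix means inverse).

r f' f' r r

  after r: (1 3 5 2 4)
  after f': (1 5)(2 3)
  after f': (1 2 5 4 3)
  after r: (1 4 5)
  after r: (2 4)(3 5)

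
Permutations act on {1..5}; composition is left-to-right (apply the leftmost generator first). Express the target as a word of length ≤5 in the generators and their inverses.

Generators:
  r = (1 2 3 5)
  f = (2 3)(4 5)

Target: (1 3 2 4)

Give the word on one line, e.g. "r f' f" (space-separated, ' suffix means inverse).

f' r f f f

  after f': (2 3)(4 5)
  after r: (1 2 5 4)
  after f: (1 3 2 4)
  after f: (1 2 5 4)
  after f: (1 3 2 4)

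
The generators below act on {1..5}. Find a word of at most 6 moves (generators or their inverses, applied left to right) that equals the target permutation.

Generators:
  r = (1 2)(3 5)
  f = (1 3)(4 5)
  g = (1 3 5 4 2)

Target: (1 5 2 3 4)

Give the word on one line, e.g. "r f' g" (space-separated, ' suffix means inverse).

g' f r' g r

  after g': (1 2 4 5 3)
  after f: (1 2 5)
  after r': (2 3 5)
  after g: (1 3 4 2 5)
  after r: (1 5 2 3 4)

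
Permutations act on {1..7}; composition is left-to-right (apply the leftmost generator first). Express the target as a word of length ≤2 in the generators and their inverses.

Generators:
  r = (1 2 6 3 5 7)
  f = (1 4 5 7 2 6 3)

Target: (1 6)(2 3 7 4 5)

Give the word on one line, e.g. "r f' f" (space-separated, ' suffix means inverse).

r f

  after r: (1 2 6 3 5 7)
  after f: (1 6)(2 3 7 4 5)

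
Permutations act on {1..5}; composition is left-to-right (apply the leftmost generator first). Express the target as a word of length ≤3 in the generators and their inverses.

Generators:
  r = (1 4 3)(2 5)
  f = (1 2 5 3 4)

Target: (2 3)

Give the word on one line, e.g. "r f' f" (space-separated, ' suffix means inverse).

f' r'

  after f': (1 4 3 5 2)
  after r': (2 3)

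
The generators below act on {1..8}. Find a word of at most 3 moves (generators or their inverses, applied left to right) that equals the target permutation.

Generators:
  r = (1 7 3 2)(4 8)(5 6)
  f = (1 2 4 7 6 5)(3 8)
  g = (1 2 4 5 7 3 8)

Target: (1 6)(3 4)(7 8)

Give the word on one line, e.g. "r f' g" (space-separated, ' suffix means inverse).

  after r: (1 7 3 2)(4 8)(5 6)
  after f: (1 6)(3 4)(7 8)

r f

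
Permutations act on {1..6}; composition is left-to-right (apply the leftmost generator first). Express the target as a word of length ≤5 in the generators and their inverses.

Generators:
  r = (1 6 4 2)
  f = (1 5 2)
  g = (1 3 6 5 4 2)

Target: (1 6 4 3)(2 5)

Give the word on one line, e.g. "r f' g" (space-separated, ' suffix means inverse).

  after r': (1 2 4 6)
  after f': (1 5)(2 4 6)
  after g': (1 6 4 3)(2 5)

r' f' g'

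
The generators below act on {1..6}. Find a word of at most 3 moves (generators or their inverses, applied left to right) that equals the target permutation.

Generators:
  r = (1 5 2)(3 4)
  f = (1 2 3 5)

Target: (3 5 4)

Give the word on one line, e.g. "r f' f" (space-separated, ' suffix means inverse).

f' r'

  after f': (1 5 3 2)
  after r': (3 5 4)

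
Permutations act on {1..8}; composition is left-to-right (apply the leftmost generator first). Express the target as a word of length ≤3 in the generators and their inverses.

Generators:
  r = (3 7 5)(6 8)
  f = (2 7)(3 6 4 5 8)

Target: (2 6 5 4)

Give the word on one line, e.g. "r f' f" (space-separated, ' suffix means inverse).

  after f: (2 7)(3 6 4 5 8)
  after r': (2 3 8 5 6 4 7)
  after f: (2 6 5 4)

f r' f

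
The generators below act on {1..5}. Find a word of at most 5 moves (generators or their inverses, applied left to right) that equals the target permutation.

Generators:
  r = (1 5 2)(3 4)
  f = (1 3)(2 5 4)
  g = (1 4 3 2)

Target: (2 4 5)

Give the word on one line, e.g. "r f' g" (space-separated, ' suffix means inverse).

  after f: (1 3)(2 5 4)
  after g': (1 4 3 2 5)
  after r: (1 3)
  after f': (2 4 5)

f g' r f'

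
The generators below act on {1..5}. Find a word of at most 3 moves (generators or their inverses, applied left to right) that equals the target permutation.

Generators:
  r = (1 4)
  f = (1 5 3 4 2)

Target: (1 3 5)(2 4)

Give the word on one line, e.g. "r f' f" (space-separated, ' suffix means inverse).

  after r: (1 4)
  after f': (1 3 5)(2 4)

r f'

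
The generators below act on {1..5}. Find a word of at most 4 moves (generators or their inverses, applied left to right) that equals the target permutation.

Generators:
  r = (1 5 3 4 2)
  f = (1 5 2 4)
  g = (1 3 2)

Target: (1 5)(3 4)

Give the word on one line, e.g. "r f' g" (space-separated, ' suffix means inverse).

  after g: (1 3 2)
  after r': (1 5)(3 4)

g r'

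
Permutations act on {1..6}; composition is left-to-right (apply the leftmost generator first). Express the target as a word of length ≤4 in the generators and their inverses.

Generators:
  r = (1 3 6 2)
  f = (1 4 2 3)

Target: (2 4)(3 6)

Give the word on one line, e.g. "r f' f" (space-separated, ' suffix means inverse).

  after f: (1 4 2 3)
  after r': (1 4 6 3 2)
  after r': (1 4 3 6)
  after f': (2 4)(3 6)

f r' r' f'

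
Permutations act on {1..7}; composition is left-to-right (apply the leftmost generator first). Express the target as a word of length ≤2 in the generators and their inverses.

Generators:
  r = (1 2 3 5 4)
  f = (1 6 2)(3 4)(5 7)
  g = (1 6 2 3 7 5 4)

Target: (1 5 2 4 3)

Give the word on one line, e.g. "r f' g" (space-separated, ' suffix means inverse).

  after r': (1 4 5 3 2)
  after r': (1 5 2 4 3)

r' r'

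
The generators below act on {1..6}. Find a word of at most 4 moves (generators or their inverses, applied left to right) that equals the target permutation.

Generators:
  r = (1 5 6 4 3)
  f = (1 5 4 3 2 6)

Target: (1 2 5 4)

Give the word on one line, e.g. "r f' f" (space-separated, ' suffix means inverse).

r f' f' f'

  after r: (1 5 6 4 3)
  after f': (2 3 6 5)
  after f': (1 6)(2 4 5 3)
  after f': (1 2 5 4)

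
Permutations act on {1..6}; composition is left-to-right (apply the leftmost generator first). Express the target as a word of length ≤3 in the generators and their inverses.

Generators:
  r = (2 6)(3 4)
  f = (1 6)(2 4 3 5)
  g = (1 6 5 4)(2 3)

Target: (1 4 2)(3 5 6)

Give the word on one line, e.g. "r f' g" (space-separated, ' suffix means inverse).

  after r: (2 6)(3 4)
  after g': (1 4 2)(3 5 6)

r g'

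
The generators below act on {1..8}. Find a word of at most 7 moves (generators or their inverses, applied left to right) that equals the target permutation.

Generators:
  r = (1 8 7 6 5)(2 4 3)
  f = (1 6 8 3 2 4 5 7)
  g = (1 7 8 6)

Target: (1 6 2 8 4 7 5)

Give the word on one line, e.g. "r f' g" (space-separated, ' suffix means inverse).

  after f: (1 6 8 3 2 4 5 7)
  after f: (1 8 2 5)(3 4 7 6)
  after r: (1 7 5 8 4 6 2)
  after g: (1 8 4)(2 7 5 6)
  after g: (1 6 2 8 4 7 5)

f f r g g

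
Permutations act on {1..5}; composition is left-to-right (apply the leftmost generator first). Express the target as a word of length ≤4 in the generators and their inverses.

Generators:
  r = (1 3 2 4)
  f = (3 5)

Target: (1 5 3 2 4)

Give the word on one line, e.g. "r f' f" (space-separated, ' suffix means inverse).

r f'

  after r: (1 3 2 4)
  after f': (1 5 3 2 4)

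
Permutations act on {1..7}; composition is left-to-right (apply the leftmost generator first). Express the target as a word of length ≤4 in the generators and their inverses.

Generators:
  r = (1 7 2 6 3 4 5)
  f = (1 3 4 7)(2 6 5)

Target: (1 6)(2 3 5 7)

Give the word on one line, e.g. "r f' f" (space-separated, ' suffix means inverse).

  after f: (1 3 4 7)(2 6 5)
  after f: (1 4)(2 5 6)(3 7)
  after r': (1 3)(2 4 5)(6 7)
  after r': (1 6)(2 3 5 7)

f f r' r'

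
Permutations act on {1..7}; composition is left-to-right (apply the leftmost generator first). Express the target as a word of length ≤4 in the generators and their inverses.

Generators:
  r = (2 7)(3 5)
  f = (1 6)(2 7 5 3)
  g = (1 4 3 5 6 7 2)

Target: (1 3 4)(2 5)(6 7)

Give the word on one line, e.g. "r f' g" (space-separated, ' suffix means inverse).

  after g': (1 2 7 6 5 3 4)
  after f: (1 7)(2 5)(3 4 6)
  after f: (1 5 7 6 2 3 4)
  after r': (1 3 4)(2 5)(6 7)

g' f f r'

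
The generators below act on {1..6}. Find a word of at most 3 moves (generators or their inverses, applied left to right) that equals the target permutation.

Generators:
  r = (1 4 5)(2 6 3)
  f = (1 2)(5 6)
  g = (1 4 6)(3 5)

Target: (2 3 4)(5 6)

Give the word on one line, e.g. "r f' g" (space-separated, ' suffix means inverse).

g r r

  after g: (1 4 6)(3 5)
  after r: (1 5 2 6 4 3)
  after r: (2 3 4)(5 6)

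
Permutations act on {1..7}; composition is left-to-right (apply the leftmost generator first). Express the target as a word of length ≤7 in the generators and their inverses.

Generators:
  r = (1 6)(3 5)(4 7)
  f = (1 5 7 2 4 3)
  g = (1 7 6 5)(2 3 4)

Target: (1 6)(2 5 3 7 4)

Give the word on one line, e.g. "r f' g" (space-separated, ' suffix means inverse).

g g g g r'

  after g: (1 7 6 5)(2 3 4)
  after g: (1 6)(2 4 3)(5 7)
  after g: (1 5 6 7)
  after g: (2 3 4)
  after r': (1 6)(2 5 3 7 4)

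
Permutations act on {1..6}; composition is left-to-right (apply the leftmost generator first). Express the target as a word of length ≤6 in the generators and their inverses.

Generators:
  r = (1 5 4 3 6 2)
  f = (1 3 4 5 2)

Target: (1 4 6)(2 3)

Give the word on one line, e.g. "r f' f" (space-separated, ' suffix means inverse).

  after f: (1 3 4 5 2)
  after f: (1 4 2 3 5)
  after r': (1 5 2 4 6 3)
  after f': (1 4 6)(2 3)

f f r' f'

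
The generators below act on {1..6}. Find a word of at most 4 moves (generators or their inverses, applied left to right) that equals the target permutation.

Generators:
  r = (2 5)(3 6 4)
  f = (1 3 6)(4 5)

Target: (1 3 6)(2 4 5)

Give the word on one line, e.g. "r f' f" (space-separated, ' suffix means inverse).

r r r f

  after r: (2 5)(3 6 4)
  after r: (3 4 6)
  after r: (2 5)
  after f: (1 3 6)(2 4 5)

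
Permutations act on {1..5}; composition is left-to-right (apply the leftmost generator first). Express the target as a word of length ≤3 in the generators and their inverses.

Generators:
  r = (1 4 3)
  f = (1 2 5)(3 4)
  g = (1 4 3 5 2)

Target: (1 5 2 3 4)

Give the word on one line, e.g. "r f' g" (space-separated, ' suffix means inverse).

  after g': (1 2 5 3 4)
  after r: (1 2 5)
  after g': (1 5 2 3 4)

g' r g'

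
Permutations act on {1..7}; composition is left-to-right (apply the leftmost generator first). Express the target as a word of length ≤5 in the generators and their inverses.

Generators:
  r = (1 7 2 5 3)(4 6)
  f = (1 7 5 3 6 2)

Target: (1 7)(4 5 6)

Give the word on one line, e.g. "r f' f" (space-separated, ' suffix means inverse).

f f r' f r

  after f: (1 7 5 3 6 2)
  after f: (1 5 6)(2 7 3)
  after r': (1 2)(3 7 5 4 6)
  after f: (2 7 3 5 4)
  after r: (1 7)(4 5 6)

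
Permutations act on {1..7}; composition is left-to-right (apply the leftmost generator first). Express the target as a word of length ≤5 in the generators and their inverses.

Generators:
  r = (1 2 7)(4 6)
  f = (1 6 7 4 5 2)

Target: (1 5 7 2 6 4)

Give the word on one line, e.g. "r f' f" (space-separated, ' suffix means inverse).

r r f' r' f

  after r: (1 2 7)(4 6)
  after r: (1 7 2)
  after f': (1 6)(4 7 5)
  after r': (1 4 2)(5 6 7)
  after f: (1 5 7 2 6 4)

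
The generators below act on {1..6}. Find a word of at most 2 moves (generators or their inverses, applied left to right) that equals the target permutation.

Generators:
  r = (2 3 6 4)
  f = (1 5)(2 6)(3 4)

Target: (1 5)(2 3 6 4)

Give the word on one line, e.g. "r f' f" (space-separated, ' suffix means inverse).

  after f': (1 5)(2 6)(3 4)
  after r': (1 5)(2 3 6 4)

f' r'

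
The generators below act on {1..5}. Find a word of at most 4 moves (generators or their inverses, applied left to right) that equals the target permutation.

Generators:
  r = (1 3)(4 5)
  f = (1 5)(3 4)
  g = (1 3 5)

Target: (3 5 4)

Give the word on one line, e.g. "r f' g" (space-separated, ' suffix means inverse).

  after g': (1 5 3)
  after f': (3 5 4)
  after f': (1 5 3)
  after f': (3 5 4)

g' f' f' f'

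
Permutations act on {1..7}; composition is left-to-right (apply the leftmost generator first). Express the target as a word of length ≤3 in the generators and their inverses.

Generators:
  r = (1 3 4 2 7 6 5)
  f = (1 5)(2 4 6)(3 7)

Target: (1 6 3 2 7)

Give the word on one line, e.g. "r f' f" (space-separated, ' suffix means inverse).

  after f': (1 5)(2 6 4)(3 7)
  after r': (1 6 3 2 7)

f' r'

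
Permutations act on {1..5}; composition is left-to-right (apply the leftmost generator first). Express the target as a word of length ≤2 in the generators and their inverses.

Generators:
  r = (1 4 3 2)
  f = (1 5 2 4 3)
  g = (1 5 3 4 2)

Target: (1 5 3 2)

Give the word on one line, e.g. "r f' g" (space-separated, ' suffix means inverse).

f r'

  after f: (1 5 2 4 3)
  after r': (1 5 3 2)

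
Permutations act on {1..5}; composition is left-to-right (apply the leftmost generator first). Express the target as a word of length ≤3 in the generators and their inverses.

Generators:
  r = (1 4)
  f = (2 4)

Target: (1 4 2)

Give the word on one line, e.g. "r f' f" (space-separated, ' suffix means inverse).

f r'

  after f: (2 4)
  after r': (1 4 2)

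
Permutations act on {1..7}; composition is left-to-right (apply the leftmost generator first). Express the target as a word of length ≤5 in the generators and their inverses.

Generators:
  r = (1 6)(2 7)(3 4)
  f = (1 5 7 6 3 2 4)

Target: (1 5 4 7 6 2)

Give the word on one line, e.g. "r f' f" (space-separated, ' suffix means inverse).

  after r: (1 6)(2 7)(3 4)
  after f': (1 7 3 2 5)(4 6)
  after f': (1 5 4 7 6 2)

r f' f'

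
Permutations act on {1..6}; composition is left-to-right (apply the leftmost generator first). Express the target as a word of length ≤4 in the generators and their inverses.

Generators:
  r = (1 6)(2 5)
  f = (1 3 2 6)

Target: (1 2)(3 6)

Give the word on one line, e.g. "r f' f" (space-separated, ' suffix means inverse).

  after f: (1 3 2 6)
  after r: (1 3 5 2)
  after r: (1 3 2 6)
  after f: (1 2)(3 6)

f r r f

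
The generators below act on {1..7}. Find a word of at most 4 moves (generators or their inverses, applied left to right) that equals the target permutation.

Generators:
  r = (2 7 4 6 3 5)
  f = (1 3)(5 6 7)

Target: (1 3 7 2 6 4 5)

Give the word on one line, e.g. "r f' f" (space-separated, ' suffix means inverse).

  after r': (2 5 3 6 4 7)
  after f: (1 3 7 2 6 4 5)

r' f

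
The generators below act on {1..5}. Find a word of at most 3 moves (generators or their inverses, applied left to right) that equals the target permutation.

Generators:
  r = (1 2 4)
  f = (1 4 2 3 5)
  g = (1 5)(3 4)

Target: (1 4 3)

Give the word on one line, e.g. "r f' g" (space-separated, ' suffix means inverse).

r f g

  after r: (1 2 4)
  after f: (1 3 5)
  after g: (1 4 3)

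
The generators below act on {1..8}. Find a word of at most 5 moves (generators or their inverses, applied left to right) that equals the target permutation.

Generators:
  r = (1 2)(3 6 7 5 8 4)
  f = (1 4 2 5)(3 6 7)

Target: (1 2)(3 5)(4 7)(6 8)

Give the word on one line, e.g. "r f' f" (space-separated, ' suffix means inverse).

r' r' r'

  after r': (1 2)(3 4 8 5 7 6)
  after r': (3 8 7)(4 5 6)
  after r': (1 2)(3 5)(4 7)(6 8)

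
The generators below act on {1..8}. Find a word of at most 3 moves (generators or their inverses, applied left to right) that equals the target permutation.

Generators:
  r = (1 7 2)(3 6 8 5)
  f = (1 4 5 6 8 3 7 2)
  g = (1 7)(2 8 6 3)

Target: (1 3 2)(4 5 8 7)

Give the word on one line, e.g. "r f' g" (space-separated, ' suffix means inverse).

  after g': (1 7)(2 3 6 8)
  after f: (1 2 7 4 5 6 3 8)
  after g': (1 3 2)(4 5 8 7)

g' f g'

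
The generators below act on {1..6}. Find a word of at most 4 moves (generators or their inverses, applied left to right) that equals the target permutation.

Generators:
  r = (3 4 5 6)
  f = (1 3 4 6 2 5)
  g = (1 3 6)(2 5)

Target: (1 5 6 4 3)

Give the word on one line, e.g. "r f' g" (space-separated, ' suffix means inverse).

f' f' r g

  after f': (1 5 2 6 4 3)
  after f': (1 2 4)(3 5 6)
  after r: (1 2 5 3 6 4)
  after g: (1 5 6 4 3)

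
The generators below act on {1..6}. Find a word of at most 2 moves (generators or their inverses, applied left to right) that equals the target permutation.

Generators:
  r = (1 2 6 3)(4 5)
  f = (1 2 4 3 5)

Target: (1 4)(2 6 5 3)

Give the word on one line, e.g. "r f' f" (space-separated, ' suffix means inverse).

  after r: (1 2 6 3)(4 5)
  after f: (1 4)(2 6 5 3)

r f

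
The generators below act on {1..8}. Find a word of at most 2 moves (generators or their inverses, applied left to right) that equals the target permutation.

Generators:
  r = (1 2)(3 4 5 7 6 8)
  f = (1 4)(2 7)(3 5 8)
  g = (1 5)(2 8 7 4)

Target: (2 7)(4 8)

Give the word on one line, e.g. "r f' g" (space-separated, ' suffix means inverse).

  after g': (1 5)(2 4 7 8)
  after g': (2 7)(4 8)

g' g'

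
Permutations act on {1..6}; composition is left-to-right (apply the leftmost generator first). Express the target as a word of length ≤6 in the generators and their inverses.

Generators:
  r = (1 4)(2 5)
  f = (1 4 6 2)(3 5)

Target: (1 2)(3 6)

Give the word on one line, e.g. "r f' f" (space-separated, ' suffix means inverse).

f r' f' r' r'

  after f: (1 4 6 2)(3 5)
  after r': (2 4 6 5 3)
  after f': (1 2)(3 6)
  after r': (1 5 2 4)(3 6)
  after r': (1 2)(3 6)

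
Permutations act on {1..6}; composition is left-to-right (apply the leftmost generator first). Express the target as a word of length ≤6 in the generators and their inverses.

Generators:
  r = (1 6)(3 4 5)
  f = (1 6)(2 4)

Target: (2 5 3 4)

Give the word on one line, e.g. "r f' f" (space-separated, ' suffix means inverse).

  after f: (1 6)(2 4)
  after r: (2 5 3 4)
  after f: (1 6)(2 5 3)
  after f: (2 5 3 4)

f r f f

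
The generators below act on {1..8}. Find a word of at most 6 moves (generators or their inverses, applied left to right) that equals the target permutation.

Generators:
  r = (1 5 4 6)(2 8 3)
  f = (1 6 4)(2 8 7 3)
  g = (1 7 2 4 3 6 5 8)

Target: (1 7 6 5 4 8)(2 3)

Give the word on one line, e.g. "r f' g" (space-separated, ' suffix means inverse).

r' g' r g'

  after r': (1 6 4 5)(2 3 8)
  after g': (1 3 5 8 7)(2 4 6)
  after r: (1 2 6 8 7 5 3 4)
  after g': (1 7 6 5 4 8)(2 3)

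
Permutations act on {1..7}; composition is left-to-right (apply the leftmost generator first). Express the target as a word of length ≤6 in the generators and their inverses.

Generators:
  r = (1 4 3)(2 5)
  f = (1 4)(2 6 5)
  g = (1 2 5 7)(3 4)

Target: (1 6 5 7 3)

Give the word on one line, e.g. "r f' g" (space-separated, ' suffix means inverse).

  after g: (1 2 5 7)(3 4)
  after r: (1 5 7 4)
  after r: (1 2 5 7 3)
  after f': (1 5 7 3 4)(2 6)
  after f': (1 6 5 7 3)

g r r f' f'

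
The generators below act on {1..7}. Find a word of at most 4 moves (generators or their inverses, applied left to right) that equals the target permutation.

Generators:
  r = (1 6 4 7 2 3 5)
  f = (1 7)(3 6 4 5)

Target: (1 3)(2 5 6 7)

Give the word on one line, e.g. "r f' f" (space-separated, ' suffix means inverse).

  after f': (1 7)(3 5 4 6)
  after r': (1 4)(2 7 5 6)
  after f: (1 5 4 7 3 6 2)
  after r': (1 3)(2 5 6 7)

f' r' f r'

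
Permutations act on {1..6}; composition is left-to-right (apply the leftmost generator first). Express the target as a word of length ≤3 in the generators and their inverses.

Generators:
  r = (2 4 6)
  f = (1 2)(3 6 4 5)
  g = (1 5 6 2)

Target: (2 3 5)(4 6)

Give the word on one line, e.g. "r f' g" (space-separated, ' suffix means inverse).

g' f'

  after g': (1 2 6 5)
  after f': (2 3 5)(4 6)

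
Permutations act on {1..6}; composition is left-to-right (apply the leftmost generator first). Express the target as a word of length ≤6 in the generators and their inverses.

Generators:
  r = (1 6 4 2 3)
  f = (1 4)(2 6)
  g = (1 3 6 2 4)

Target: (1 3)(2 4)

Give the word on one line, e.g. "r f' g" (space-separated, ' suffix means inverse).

g' f' g' f' r'

  after g': (1 4 2 6 3)
  after f': (3 4 6)
  after g': (1 4 3 2 6)
  after f': (3 6 4)
  after r': (1 3)(2 4)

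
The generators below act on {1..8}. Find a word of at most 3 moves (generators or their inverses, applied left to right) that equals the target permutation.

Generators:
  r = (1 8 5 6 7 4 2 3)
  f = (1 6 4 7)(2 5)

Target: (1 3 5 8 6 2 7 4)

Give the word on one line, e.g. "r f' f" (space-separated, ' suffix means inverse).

  after r': (1 3 2 4 7 6 5 8)
  after f: (1 3 5 8 6 2 7 4)

r' f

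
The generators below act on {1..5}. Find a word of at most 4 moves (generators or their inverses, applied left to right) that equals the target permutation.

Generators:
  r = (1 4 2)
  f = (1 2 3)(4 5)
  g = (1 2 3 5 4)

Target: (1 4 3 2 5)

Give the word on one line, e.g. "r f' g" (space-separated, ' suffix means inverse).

f g g f'

  after f: (1 2 3)(4 5)
  after g: (1 3 2 5)
  after g: (1 5 2 4)
  after f': (1 4 3 2 5)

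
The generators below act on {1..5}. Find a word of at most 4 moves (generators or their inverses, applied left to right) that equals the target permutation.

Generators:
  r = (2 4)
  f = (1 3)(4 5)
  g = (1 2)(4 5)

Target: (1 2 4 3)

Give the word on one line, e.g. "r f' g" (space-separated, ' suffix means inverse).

  after r': (2 4)
  after g': (1 2 5 4)
  after f: (1 2 4 3)

r' g' f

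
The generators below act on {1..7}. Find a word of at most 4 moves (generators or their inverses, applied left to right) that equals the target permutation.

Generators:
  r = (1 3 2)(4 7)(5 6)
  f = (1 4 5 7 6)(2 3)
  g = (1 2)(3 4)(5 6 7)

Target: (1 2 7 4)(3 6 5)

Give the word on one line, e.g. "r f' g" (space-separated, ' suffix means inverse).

g f r

  after g: (1 2)(3 4)(5 6 7)
  after f: (1 3 5)(2 4)
  after r: (1 2 7 4)(3 6 5)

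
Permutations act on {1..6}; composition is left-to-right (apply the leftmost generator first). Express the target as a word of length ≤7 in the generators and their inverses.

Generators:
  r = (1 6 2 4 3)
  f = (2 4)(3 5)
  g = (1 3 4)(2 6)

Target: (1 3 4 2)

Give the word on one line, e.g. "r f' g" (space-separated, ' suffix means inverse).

f g r f' r'

  after f: (2 4)(3 5)
  after g: (1 3 5 4 6 2)
  after r: (2 6 4)(3 5)
  after f': (2 6)
  after r': (1 3 4 2)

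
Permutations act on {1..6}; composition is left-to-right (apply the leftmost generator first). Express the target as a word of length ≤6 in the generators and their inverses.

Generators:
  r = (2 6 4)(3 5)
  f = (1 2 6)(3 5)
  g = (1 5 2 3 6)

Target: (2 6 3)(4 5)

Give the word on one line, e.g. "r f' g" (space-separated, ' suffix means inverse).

f r g r'

  after f: (1 2 6)(3 5)
  after r: (1 6)(2 4)
  after g: (2 4 3 6 5)
  after r': (2 6 3)(4 5)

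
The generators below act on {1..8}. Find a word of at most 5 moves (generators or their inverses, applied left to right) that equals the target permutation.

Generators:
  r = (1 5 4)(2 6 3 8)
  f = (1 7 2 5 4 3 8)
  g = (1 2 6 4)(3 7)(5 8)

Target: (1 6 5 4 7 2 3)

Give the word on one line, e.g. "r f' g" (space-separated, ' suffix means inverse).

  after f: (1 7 2 5 4 3 8)
  after g: (1 3 5)(2 8)(4 7 6)
  after r': (1 6 5 4 7 2 3)

f g r'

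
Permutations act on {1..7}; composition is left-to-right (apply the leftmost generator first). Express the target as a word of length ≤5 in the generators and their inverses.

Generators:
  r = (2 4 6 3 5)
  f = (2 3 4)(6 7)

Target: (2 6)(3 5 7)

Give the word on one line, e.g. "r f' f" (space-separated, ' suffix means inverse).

f' r f r' f

  after f': (2 4 3)(6 7)
  after r: (2 6 7 3 4 5)
  after f: (2 7 4 5 3)
  after r': (2 7)(3 5 6 4)
  after f: (2 6)(3 5 7)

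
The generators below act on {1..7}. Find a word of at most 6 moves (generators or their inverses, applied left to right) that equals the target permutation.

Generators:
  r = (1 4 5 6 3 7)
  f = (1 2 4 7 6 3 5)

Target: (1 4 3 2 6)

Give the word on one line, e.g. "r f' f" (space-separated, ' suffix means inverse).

  after r: (1 4 5 6 3 7)
  after f': (1 2)(3 4)(5 7)
  after f': (2 5 4 6 7 3)
  after r: (1 4 3 2 6)

r f' f' r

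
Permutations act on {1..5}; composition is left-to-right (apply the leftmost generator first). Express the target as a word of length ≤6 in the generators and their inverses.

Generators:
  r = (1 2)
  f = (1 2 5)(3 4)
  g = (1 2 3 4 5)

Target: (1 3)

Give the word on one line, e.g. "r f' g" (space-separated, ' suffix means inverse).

g' f' r f g

  after g': (1 5 4 3 2)
  after f': (1 2 5 3)
  after r: (2 5 3)
  after f: (1 2)(3 5 4)
  after g: (1 3)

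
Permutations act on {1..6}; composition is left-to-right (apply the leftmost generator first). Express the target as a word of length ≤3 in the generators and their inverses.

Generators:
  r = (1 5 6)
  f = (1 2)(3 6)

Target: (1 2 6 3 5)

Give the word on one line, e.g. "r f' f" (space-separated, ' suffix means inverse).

  after f': (1 2)(3 6)
  after r: (1 2 5 6 3)
  after r: (1 2 6 3 5)

f' r r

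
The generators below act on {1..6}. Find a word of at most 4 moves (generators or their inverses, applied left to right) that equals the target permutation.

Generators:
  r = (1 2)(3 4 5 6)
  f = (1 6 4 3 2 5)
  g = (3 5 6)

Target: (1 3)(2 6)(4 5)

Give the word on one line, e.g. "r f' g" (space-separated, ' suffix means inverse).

  after g: (3 5 6)
  after f: (1 6 2 5 4 3)
  after g: (1 3)(2 6)(4 5)

g f g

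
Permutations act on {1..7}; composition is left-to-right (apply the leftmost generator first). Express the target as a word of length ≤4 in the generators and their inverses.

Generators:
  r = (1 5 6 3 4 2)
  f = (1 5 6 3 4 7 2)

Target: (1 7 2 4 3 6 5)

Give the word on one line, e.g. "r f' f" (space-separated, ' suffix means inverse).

  after r': (1 2 4 3 6 5)
  after r': (1 4 6)(2 3 5)
  after f: (1 7 2 4 3 6 5)

r' r' f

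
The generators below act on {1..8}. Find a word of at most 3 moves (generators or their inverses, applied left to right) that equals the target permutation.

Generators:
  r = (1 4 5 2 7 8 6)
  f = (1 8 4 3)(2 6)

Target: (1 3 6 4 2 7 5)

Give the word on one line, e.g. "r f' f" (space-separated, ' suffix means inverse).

  after f': (1 3 4 8)(2 6)
  after r': (1 3)(2 8 6 5 4 7)
  after r': (1 3 6 4 2 7 5)

f' r' r'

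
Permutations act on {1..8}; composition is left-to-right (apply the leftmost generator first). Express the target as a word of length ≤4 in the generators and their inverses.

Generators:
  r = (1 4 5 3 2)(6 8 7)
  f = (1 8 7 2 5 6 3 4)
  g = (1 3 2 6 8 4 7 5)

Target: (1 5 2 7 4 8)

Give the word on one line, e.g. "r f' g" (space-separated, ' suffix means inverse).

  after g: (1 3 2 6 8 4 7 5)
  after r': (1 5 2 7 4 8)

g r'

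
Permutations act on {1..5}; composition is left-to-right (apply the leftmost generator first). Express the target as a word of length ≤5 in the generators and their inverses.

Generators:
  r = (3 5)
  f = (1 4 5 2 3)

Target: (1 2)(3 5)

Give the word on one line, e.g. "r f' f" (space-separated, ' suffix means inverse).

f' r' f r'

  after f': (1 3 2 5 4)
  after r': (1 5 4)(2 3)
  after f: (1 2)
  after r': (1 2)(3 5)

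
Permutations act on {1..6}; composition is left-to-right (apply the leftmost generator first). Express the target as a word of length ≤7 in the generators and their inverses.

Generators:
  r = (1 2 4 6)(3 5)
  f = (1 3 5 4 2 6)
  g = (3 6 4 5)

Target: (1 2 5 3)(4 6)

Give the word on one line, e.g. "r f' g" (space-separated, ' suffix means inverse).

f g' f r' g'

  after f: (1 3 5 4 2 6)
  after g': (1 5 6)(2 3 4)
  after f: (1 4 6 3 2 5)
  after r': (1 2 3)(5 6)
  after g': (1 2 5 3)(4 6)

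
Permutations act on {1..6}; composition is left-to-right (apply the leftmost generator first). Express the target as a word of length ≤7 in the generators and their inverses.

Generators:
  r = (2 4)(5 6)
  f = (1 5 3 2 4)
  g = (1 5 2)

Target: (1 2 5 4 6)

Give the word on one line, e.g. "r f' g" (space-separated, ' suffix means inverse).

  after g: (1 5 2)
  after g: (1 2 5)
  after r': (1 4 2 6 5)
  after g': (1 4 5 2 6)
  after r: (1 2 5 4 6)

g g r' g' r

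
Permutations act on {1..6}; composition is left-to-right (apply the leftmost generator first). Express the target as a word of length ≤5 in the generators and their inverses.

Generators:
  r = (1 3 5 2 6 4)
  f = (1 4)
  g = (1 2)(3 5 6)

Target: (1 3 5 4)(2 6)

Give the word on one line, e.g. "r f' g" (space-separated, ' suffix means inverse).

r g' f' g

  after r: (1 3 5 2 6 4)
  after g': (1 6 4 2 5)
  after f': (1 6)(2 5 4)
  after g: (1 3 5 4)(2 6)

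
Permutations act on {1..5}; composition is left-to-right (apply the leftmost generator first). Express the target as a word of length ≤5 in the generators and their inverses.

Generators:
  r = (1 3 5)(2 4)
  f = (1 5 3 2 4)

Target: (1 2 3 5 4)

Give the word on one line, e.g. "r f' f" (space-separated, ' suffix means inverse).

  after f': (1 4 2 3 5)
  after f': (1 2 5 4 3)
  after r: (1 4 5 2)
  after r: (1 2 3 5 4)

f' f' r r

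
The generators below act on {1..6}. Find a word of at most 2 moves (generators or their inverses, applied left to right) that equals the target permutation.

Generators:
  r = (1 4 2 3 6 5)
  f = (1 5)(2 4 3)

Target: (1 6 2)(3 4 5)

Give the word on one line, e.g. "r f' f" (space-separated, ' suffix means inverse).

  after r': (1 5 6 3 2 4)
  after r': (1 6 2)(3 4 5)

r' r'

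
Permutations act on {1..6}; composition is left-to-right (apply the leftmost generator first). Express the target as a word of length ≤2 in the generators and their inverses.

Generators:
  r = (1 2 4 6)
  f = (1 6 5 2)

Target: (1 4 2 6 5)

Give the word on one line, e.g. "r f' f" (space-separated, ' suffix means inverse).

  after f: (1 6 5 2)
  after r': (1 4 2 6 5)

f r'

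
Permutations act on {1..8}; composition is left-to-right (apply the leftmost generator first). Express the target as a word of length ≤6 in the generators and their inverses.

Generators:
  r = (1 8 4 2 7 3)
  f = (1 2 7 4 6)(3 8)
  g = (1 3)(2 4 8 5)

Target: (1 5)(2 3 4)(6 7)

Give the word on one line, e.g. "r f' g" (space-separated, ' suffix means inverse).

  after f: (1 2 7 4 6)(3 8)
  after g': (1 5 8)(2 7)(3 4 6)
  after f': (1 5 3 7)(6 8)
  after f': (1 5 8 4 7 6 3 2)
  after r': (1 5)(2 3 4)(6 7)

f g' f' f' r'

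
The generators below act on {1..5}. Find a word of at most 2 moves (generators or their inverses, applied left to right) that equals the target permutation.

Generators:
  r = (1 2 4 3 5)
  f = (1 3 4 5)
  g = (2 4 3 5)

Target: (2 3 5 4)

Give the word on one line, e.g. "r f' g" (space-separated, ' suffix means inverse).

r' f

  after r': (1 5 3 4 2)
  after f: (2 3 5 4)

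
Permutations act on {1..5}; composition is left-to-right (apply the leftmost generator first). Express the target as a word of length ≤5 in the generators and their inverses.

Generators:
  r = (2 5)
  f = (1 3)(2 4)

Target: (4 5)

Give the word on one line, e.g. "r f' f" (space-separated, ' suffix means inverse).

  after f': (1 3)(2 4)
  after r: (1 3)(2 4 5)
  after f': (4 5)

f' r f'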